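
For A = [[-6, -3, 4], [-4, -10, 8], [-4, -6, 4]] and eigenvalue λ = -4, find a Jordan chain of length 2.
We seek v_1 ∈ ker((A + 4I)^2) \ ker(A + 4I), then set v_{i+1} = (A + 4I) v_i.

One such chain is v_1 = [[1, -1, 0]]^T, v_2 = [[1, 2, 2]]^T. Check: (A + 4I) v_2 = [[0, 0, 0]]^T = 0.

v_1 = [[1, -1, 0]]^T, v_2 = [[1, 2, 2]]^T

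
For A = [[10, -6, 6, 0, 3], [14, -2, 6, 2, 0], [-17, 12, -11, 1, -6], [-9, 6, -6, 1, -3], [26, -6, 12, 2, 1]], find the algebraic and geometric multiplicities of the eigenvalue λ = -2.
The characteristic polynomial is (x - 1)^3(x + 2)^2, so the factor x + 2 appears with exponent 2: the algebraic multiplicity is 2.

rank(A + 2I) = 3, so the eigenspace has dimension 5 - 3 = 2: the geometric multiplicity is 2.

algebraic multiplicity 2, geometric multiplicity 2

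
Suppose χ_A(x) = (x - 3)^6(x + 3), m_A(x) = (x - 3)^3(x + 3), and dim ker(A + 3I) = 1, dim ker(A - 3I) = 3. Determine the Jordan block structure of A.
λ = -3: algebraic multiplicity 1 (exponent in χ_A), largest block size 1 (exponent in m_A), 1 block (geometric multiplicity). This forces block sizes [1].
λ = 3: algebraic multiplicity 6 (exponent in χ_A), largest block size 3 (exponent in m_A), 3 blocks (geometric multiplicity). These force block sizes [3, 2, 1].

Jordan blocks: (-3, 1), (3, 3), (3, 2), (3, 1)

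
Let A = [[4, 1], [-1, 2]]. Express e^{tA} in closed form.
e^{tA} = [[(t + 1)*e^{3*t}, t*e^{3*t}], [-t*e^{3*t}, (1 - t)*e^{3*t}]]

A has Jordan form J = [[3, 1], [0, 3]] with A = PJP^{-1}, so e^{tA} = P e^{tJ} P^{-1}.

For a Jordan block J_k(λ), e^{tJ_k(λ)} = e^{λt} · (I + tN + t^2 N^2/2! + ... + t^{k-1} N^{k-1}/(k-1)!) where N is the nilpotent superdiagonal part.

Assembling the blocks and conjugating back gives the entries of e^{tA} as shown above.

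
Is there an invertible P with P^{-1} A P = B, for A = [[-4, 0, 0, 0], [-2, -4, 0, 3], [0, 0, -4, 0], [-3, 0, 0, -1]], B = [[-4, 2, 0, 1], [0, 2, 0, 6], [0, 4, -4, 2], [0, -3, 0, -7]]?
Two matrices over a field are similar if and only if they have the same invariant factors.

Both A and B have characteristic polynomial (x + 1)(x + 4)^3 and minimal polynomial (x + 1)(x + 4)^2. Computing further, both have invariant factors x + 4, (x + 1)(x + 4)^2. Hence A and B are similar.

Yes.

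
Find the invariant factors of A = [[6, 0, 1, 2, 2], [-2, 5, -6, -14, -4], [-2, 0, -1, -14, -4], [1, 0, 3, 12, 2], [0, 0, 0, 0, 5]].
x - 5, x - 5, (x - 6)^2(x - 5)

The Jordan structure of A has elementary divisors (x - 5), (x - 5), (x - 5), (x - 6)^2. Arranging the block sizes at each eigenvalue in decreasing order and taking row products gives the invariant factors.

Invariant factors (smallest first, each dividing the next): x - 5, x - 5, (x - 6)^2(x - 5).

Check: the last factor (x - 6)^2(x - 5) is the minimal polynomial, and the product (x - 6)^2(x - 5)^3 is the characteristic polynomial.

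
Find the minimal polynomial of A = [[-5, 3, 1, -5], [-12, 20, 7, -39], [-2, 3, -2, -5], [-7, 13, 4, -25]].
m_A(x) = (x + 3)^3

The characteristic polynomial factors as (x + 3)^4. The minimal polynomial is ∏(x - λ)^{k_λ} where k_λ is the size of the largest Jordan block at λ.

For λ = -3: rank(A + 3I) = 2, and the largest Jordan block has size 3 (the smallest k with rank((A + 3I)^k) = rank((A + 3I)^(k+1))).

So m_A(x) = (x + 3)^3.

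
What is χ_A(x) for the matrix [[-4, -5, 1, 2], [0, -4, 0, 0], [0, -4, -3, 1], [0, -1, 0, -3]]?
xI - A = [[x + 4, 5, -1, -2], [0, x + 4, 0, 0], [0, 4, x + 3, -1], [0, 1, 0, x + 3]].

Expanding det(xI - A) along the first row:
det(xI - A) = + (x + 4)·det([[x + 4, 0, 0], [4, x + 3, -1], [1, 0, x + 3]]) - (5)·det([[0, 0, 0], [0, x + 3, -1], [0, 0, x + 3]]) + (-1)·det([[0, x + 4, 0], [0, 4, -1], [0, 1, x + 3]]) - (-2)·det([[0, x + 4, 0], [0, 4, x + 3], [0, 1, 0]]).

Evaluating gives χ_A(x) = x^4 + 14x^3 + 73x^2 + 168x + 144 = (x + 3)^2(x + 4)^2.

χ_A(x) = (x + 3)^2(x + 4)^2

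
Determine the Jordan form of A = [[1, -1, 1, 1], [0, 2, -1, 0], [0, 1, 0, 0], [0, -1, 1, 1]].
J = [[1, 1, 0, 0], [0, 1, 1, 0], [0, 0, 1, 0], [0, 0, 0, 1]]

The characteristic polynomial is det(xI - A) = (x - 1)^4, so the eigenvalues are 1 (algebraic multiplicity 4).

For λ = 1: rank(A - I) = 2, rank((A - I)^2) = 1, rank((A - I)^3) = 0. The eigenspace has dimension 4 - 2 = 2, so there are 2 Jordan blocks; the rank sequence gives block sizes [3, 1].

Assembling the blocks gives the Jordan form J above.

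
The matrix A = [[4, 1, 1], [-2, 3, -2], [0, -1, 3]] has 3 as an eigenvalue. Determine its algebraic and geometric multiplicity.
The characteristic polynomial is (x - 4)(x - 3)^2, so the factor x - 3 appears with exponent 2: the algebraic multiplicity is 2.

rank(A - 3I) = 2, so the eigenspace has dimension 3 - 2 = 1: the geometric multiplicity is 1.

Since 1 < 2, A is not diagonalizable.

algebraic multiplicity 2, geometric multiplicity 1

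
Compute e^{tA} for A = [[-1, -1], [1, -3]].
e^{tA} = [[(t + 1)*e^{-2*t}, -t*e^{-2*t}], [t*e^{-2*t}, (1 - t)*e^{-2*t}]]

A has Jordan form J = [[-2, 1], [0, -2]] with A = PJP^{-1}, so e^{tA} = P e^{tJ} P^{-1}.

For a Jordan block J_k(λ), e^{tJ_k(λ)} = e^{λt} · (I + tN + t^2 N^2/2! + ... + t^{k-1} N^{k-1}/(k-1)!) where N is the nilpotent superdiagonal part.

Assembling the blocks and conjugating back gives the entries of e^{tA} as shown above.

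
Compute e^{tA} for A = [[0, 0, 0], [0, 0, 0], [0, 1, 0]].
A has Jordan form J = [[0, 1, 0], [0, 0, 0], [0, 0, 0]] with A = PJP^{-1}, so e^{tA} = P e^{tJ} P^{-1}.

For a Jordan block J_k(λ), e^{tJ_k(λ)} = e^{λt} · (I + tN + t^2 N^2/2! + ... + t^{k-1} N^{k-1}/(k-1)!) where N is the nilpotent superdiagonal part.

Assembling the blocks and conjugating back gives the entries of e^{tA} as shown above.

e^{tA} = [[1, 0, 0], [0, 1, 0], [0, t, 1]]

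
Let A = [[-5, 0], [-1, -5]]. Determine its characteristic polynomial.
xI - A = [[x + 5, 0], [1, x + 5]].

Expanding det(xI - A) along the first row:
det(xI - A) = + (x + 5)·det([[x + 5]]) - (0)·det([[1]]).

Evaluating gives χ_A(x) = x^2 + 10x + 25 = (x + 5)^2.

χ_A(x) = (x + 5)^2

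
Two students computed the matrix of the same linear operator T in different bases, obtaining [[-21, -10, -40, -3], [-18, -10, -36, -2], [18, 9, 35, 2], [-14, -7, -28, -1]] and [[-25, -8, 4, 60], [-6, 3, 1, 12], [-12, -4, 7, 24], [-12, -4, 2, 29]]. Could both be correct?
No.

trace(A) = 3 but trace(B) = 14. The trace is a similarity invariant, so A and B are not similar.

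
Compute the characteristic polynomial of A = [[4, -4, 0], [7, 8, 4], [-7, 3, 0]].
χ_A(x) = (x - 4)^3

xI - A = [[x - 4, 4, 0], [-7, x - 8, -4], [7, -3, x]].

Expanding det(xI - A) along the first row:
det(xI - A) = + (x - 4)·det([[x - 8, -4], [-3, x]]) - (4)·det([[-7, -4], [7, x]]) + (0)·det([[-7, x - 8], [7, -3]]).

Evaluating gives χ_A(x) = x^3 - 12x^2 + 48x - 64 = (x - 4)^3.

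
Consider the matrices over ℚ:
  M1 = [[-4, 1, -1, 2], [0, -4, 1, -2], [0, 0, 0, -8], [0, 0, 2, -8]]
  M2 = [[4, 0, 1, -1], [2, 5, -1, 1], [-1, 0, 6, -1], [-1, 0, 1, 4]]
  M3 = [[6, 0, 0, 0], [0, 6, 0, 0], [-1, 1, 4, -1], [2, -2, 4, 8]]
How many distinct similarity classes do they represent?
Characteristic polynomials: χ_{M1} = (x + 4)^4, χ_{M2} = (x - 5)^3(x - 4), χ_{M3} = (x - 6)^4.

{M1}: invariant factors x + 4, (x + 4)^3.

{M2}: invariant factors x - 5, (x - 5)^2(x - 4).

{M3}: invariant factors x - 6, x - 6, (x - 6)^2.

Matrices are similar if and only if their invariant-factor lists agree; the partition into similarity classes is {M1}, {M2}, {M3}.

3 classes: {M1}, {M2}, {M3}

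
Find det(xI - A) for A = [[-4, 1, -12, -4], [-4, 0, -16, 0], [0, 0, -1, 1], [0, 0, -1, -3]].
xI - A = [[x + 4, -1, 12, 4], [4, x, 16, 0], [0, 0, x + 1, -1], [0, 0, 1, x + 3]].

Expanding det(xI - A) along the first row:
det(xI - A) = + (x + 4)·det([[x, 16, 0], [0, x + 1, -1], [0, 1, x + 3]]) - (-1)·det([[4, 16, 0], [0, x + 1, -1], [0, 1, x + 3]]) + (12)·det([[4, x, 0], [0, 0, -1], [0, 0, x + 3]]) - (4)·det([[4, x, 16], [0, 0, x + 1], [0, 0, 1]]).

Evaluating gives χ_A(x) = x^4 + 8x^3 + 24x^2 + 32x + 16 = (x + 2)^4.

χ_A(x) = (x + 2)^4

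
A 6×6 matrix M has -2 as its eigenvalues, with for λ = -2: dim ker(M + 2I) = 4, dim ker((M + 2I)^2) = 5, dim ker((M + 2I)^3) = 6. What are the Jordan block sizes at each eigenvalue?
Jordan blocks: (-2, 3), (-2, 1), (-2, 1), (-2, 1)

λ = -2: successive nullity increments [4, 1, 1] count blocks of size ≥ k; block sizes are [3, 1, 1, 1].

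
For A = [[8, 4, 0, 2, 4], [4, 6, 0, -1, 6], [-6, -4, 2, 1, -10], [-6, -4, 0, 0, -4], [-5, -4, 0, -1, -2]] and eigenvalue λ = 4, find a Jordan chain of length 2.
v_1 = [[-1, 0, -2, 1, 1]]^T, v_2 = [[2, 1, 1, -2, -2]]^T

We seek v_1 ∈ ker((A - 4I)^2) \ ker(A - 4I), then set v_{i+1} = (A - 4I) v_i.

One such chain is v_1 = [[-1, 0, -2, 1, 1]]^T, v_2 = [[2, 1, 1, -2, -2]]^T. Check: (A - 4I) v_2 = [[0, 0, 0, 0, 0]]^T = 0.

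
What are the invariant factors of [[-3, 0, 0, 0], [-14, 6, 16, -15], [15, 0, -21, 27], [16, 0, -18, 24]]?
(x - 6)^2(x + 3)^2

The Jordan structure of A has elementary divisors (x + 3)^2, (x - 6)^2. Arranging the block sizes at each eigenvalue in decreasing order and taking row products gives the invariant factors.

Invariant factors (smallest first, each dividing the next): (x - 6)^2(x + 3)^2.

Check: the last factor (x - 6)^2(x + 3)^2 is the minimal polynomial, and the product (x - 6)^2(x + 3)^2 is the characteristic polynomial.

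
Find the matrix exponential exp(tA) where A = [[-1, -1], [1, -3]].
e^{tA} = [[(t + 1)*e^{-2*t}, -t*e^{-2*t}], [t*e^{-2*t}, (1 - t)*e^{-2*t}]]

A has Jordan form J = [[-2, 1], [0, -2]] with A = PJP^{-1}, so e^{tA} = P e^{tJ} P^{-1}.

For a Jordan block J_k(λ), e^{tJ_k(λ)} = e^{λt} · (I + tN + t^2 N^2/2! + ... + t^{k-1} N^{k-1}/(k-1)!) where N is the nilpotent superdiagonal part.

Assembling the blocks and conjugating back gives the entries of e^{tA} as shown above.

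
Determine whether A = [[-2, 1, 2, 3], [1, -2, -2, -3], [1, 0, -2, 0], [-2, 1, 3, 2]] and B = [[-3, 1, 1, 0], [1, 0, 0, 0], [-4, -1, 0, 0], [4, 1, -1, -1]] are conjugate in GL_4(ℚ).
Yes.

Two matrices over a field are similar if and only if they have the same invariant factors.

Both A and B have characteristic polynomial (x + 1)^4 and minimal polynomial (x + 1)^3. Computing further, both have invariant factors x + 1, (x + 1)^3. Hence A and B are similar.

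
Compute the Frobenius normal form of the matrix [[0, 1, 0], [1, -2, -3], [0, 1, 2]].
The invariant factors of A (the non-unit diagonal entries of the Smith normal form of xI - A over ℚ[x]) are x^3 - 2x + 2, each dividing the next. The characteristic polynomial is their product, x^3 - 2x + 2.

The rational canonical form is the block-diagonal matrix of companion matrices C(f_i):
R = [[0, 0, -2], [1, 0, 2], [0, 1, 0]].

Note the characteristic polynomial does not split into linear factors over ℚ, so A has no Jordan form over ℚ; the rational canonical form exists over any field.

R = [[0, 0, -2], [1, 0, 2], [0, 1, 0]]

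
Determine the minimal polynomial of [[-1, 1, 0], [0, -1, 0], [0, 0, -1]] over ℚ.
The characteristic polynomial factors as (x + 1)^3. The minimal polynomial is ∏(x - λ)^{k_λ} where k_λ is the size of the largest Jordan block at λ.

For λ = -1: rank(A + I) = 1, and the largest Jordan block has size 2 (the smallest k with rank((A + I)^k) = rank((A + I)^(k+1))).

So m_A(x) = (x + 1)^2.

m_A(x) = (x + 1)^2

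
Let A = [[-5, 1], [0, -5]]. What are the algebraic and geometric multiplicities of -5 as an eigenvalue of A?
algebraic multiplicity 2, geometric multiplicity 1

The characteristic polynomial is (x + 5)^2, so the factor x + 5 appears with exponent 2: the algebraic multiplicity is 2.

rank(A + 5I) = 1, so the eigenspace has dimension 2 - 1 = 1: the geometric multiplicity is 1.

Since 1 < 2, A is not diagonalizable.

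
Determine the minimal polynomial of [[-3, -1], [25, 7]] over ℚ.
m_A(x) = (x - 2)^2

The characteristic polynomial factors as (x - 2)^2. The minimal polynomial is ∏(x - λ)^{k_λ} where k_λ is the size of the largest Jordan block at λ.

For λ = 2: rank(A - 2I) = 1, and the largest Jordan block has size 2 (the smallest k with rank((A - 2I)^k) = rank((A - 2I)^(k+1))).

So m_A(x) = (x - 2)^2.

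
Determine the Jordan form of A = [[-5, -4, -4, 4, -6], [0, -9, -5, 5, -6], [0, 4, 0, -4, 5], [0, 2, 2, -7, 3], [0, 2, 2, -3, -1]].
J = [[-5, 0, 0, 0, 0], [0, -5, 0, 0, 0], [0, 0, -4, 1, 0], [0, 0, 0, -4, 1], [0, 0, 0, 0, -4]]

The characteristic polynomial is det(xI - A) = (x + 4)^3(x + 5)^2, so the eigenvalues are -5 (algebraic multiplicity 2), -4 (algebraic multiplicity 3).

For λ = -5: rank(A + 5I) = 3. The eigenspace has dimension 5 - 3 = 2, so there are 2 Jordan blocks; the rank sequence gives block sizes [1, 1].

For λ = -4: rank(A + 4I) = 4, rank((A + 4I)^2) = 3, rank((A + 4I)^3) = 2. The eigenspace has dimension 5 - 4 = 1, so there is 1 Jordan block; the rank sequence gives block sizes [3].

Assembling the blocks gives the Jordan form J above.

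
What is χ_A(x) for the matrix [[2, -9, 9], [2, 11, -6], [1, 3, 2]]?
xI - A = [[x - 2, 9, -9], [-2, x - 11, 6], [-1, -3, x - 2]].

Expanding det(xI - A) along the first row:
det(xI - A) = + (x - 2)·det([[x - 11, 6], [-3, x - 2]]) - (9)·det([[-2, 6], [-1, x - 2]]) + (-9)·det([[-2, x - 11], [-1, -3]]).

Evaluating gives χ_A(x) = x^3 - 15x^2 + 75x - 125 = (x - 5)^3.

χ_A(x) = (x - 5)^3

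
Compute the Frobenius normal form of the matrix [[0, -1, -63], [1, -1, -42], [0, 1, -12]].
The invariant factors of A (the non-unit diagonal entries of the Smith normal form of xI - A over ℚ[x]) are (x + 3)(x + 5)^2, each dividing the next. The characteristic polynomial is their product, (x + 3)(x + 5)^2.

The rational canonical form is the block-diagonal matrix of companion matrices C(f_i):
R = [[0, 0, -75], [1, 0, -55], [0, 1, -13]].

R = [[0, 0, -75], [1, 0, -55], [0, 1, -13]]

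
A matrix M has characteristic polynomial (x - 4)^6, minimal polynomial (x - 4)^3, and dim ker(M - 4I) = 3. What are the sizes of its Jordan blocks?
λ = 4: algebraic multiplicity 6 (exponent in χ_M), largest block size 3 (exponent in m_M), 3 blocks (geometric multiplicity). These force block sizes [3, 2, 1].

Jordan blocks: (4, 3), (4, 2), (4, 1)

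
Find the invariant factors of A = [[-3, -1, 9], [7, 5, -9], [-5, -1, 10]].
The Jordan structure of A has elementary divisors (x - 4)^3. Arranging the block sizes at each eigenvalue in decreasing order and taking row products gives the invariant factors.

Invariant factors (smallest first, each dividing the next): (x - 4)^3.

Check: the last factor (x - 4)^3 is the minimal polynomial, and the product (x - 4)^3 is the characteristic polynomial.

(x - 4)^3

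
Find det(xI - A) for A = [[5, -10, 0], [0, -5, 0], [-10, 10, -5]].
χ_A(x) = (x - 5)(x + 5)^2

xI - A = [[x - 5, 10, 0], [0, x + 5, 0], [10, -10, x + 5]].

Expanding det(xI - A) along the first row:
det(xI - A) = + (x - 5)·det([[x + 5, 0], [-10, x + 5]]) - (10)·det([[0, 0], [10, x + 5]]) + (0)·det([[0, x + 5], [10, -10]]).

Evaluating gives χ_A(x) = x^3 + 5x^2 - 25x - 125 = (x - 5)(x + 5)^2.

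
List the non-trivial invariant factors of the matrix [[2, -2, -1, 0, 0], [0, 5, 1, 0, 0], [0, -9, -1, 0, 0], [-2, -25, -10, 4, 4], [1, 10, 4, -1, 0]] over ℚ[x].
The Jordan structure of A has elementary divisors (x - 2)^3, (x - 2)^2. Arranging the block sizes at each eigenvalue in decreasing order and taking row products gives the invariant factors.

Invariant factors (smallest first, each dividing the next): (x - 2)^2, (x - 2)^3.

Check: the last factor (x - 2)^3 is the minimal polynomial, and the product (x - 2)^5 is the characteristic polynomial.

(x - 2)^2, (x - 2)^3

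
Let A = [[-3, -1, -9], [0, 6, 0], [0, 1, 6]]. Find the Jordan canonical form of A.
The characteristic polynomial is det(xI - A) = (x - 6)^2(x + 3), so the eigenvalues are -3 (algebraic multiplicity 1), 6 (algebraic multiplicity 2).

For λ = -3: algebraic multiplicity 1 gives one 1×1 block.

For λ = 6: rank(A - 6I) = 2, rank((A - 6I)^2) = 1. The eigenspace has dimension 3 - 2 = 1, so there is 1 Jordan block; the rank sequence gives block sizes [2].

Assembling the blocks gives the Jordan form J above.

J = [[-3, 0, 0], [0, 6, 1], [0, 0, 6]]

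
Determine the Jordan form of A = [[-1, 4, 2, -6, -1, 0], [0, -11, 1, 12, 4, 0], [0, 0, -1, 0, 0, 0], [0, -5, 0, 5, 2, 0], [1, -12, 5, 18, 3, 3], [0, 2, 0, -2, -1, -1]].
J = [[-1, 1, 0, 0, 0, 0], [0, -1, 1, 0, 0, 0], [0, 0, -1, 0, 0, 0], [0, 0, 0, -1, 1, 0], [0, 0, 0, 0, -1, 1], [0, 0, 0, 0, 0, -1]]

The characteristic polynomial is det(xI - A) = (x + 1)^6, so the eigenvalues are -1 (algebraic multiplicity 6).

For λ = -1: rank(A + I) = 4, rank((A + I)^2) = 2, rank((A + I)^3) = 0. The eigenspace has dimension 6 - 4 = 2, so there are 2 Jordan blocks; the rank sequence gives block sizes [3, 3].

Assembling the blocks gives the Jordan form J above.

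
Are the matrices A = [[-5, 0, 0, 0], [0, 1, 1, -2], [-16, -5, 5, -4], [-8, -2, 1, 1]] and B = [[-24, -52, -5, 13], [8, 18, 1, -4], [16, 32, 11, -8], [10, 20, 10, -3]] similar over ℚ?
No.

Both have characteristic polynomial (x - 3)(x - 2)^2(x + 5), but the minimal polynomial of A is (x - 3)(x - 2)^2(x + 5) while the minimal polynomial of B is (x - 3)(x - 2)(x + 5). The minimal polynomial is a similarity invariant, so A and B are not similar.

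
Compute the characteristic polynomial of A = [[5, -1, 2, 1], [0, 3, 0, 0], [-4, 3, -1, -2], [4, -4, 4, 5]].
χ_A(x) = (x - 3)^4

xI - A = [[x - 5, 1, -2, -1], [0, x - 3, 0, 0], [4, -3, x + 1, 2], [-4, 4, -4, x - 5]].

Expanding det(xI - A) along the first row:
det(xI - A) = + (x - 5)·det([[x - 3, 0, 0], [-3, x + 1, 2], [4, -4, x - 5]]) - (1)·det([[0, 0, 0], [4, x + 1, 2], [-4, -4, x - 5]]) + (-2)·det([[0, x - 3, 0], [4, -3, 2], [-4, 4, x - 5]]) - (-1)·det([[0, x - 3, 0], [4, -3, x + 1], [-4, 4, -4]]).

Evaluating gives χ_A(x) = x^4 - 12x^3 + 54x^2 - 108x + 81 = (x - 3)^4.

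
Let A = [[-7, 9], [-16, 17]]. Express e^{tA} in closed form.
e^{tA} = [[(1 - 12*t)*e^{5*t}, 9*t*e^{5*t}], [-16*t*e^{5*t}, (12*t + 1)*e^{5*t}]]

A has Jordan form J = [[5, 1], [0, 5]] with A = PJP^{-1}, so e^{tA} = P e^{tJ} P^{-1}.

For a Jordan block J_k(λ), e^{tJ_k(λ)} = e^{λt} · (I + tN + t^2 N^2/2! + ... + t^{k-1} N^{k-1}/(k-1)!) where N is the nilpotent superdiagonal part.

Assembling the blocks and conjugating back gives the entries of e^{tA} as shown above.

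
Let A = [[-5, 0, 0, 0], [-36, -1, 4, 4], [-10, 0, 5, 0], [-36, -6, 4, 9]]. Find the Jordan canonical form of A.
J = [[-5, 0, 0, 0], [0, 3, 0, 0], [0, 0, 5, 0], [0, 0, 0, 5]]

The characteristic polynomial is det(xI - A) = (x - 5)^2(x - 3)(x + 5), so the eigenvalues are -5 (algebraic multiplicity 1), 3 (algebraic multiplicity 1), 5 (algebraic multiplicity 2).

For λ = -5: algebraic multiplicity 1 gives one 1×1 block.

For λ = 3: algebraic multiplicity 1 gives one 1×1 block.

For λ = 5: rank(A - 5I) = 2. The eigenspace has dimension 4 - 2 = 2, so there are 2 Jordan blocks; the rank sequence gives block sizes [1, 1].

Assembling the blocks gives the Jordan form J above.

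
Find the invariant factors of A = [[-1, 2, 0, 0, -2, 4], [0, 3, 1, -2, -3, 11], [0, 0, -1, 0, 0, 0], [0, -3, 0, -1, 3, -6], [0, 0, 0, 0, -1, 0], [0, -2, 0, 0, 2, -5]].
x + 1, x + 1, x + 1, (x + 1)^3

The Jordan structure of A has elementary divisors (x + 1)^3, (x + 1), (x + 1), (x + 1). Arranging the block sizes at each eigenvalue in decreasing order and taking row products gives the invariant factors.

Invariant factors (smallest first, each dividing the next): x + 1, x + 1, x + 1, (x + 1)^3.

Check: the last factor (x + 1)^3 is the minimal polynomial, and the product (x + 1)^6 is the characteristic polynomial.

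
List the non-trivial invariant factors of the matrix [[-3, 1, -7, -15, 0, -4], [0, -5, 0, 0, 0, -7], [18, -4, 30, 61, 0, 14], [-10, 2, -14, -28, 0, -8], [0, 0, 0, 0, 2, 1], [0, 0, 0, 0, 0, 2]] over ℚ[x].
(x - 2)^2, (x - 2)^2(x + 5)^2

The Jordan structure of A has elementary divisors (x + 5)^2, (x - 2)^2, (x - 2)^2. Arranging the block sizes at each eigenvalue in decreasing order and taking row products gives the invariant factors.

Invariant factors (smallest first, each dividing the next): (x - 2)^2, (x - 2)^2(x + 5)^2.

Check: the last factor (x - 2)^2(x + 5)^2 is the minimal polynomial, and the product (x - 2)^4(x + 5)^2 is the characteristic polynomial.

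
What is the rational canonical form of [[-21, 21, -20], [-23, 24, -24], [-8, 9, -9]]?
R = [[0, 0, -15], [1, 0, -8], [0, 1, -6]]

The invariant factors of A (the non-unit diagonal entries of the Smith normal form of xI - A over ℚ[x]) are (x + 5)(x^2 + x + 3), each dividing the next. The characteristic polynomial is their product, (x + 5)(x^2 + x + 3).

The rational canonical form is the block-diagonal matrix of companion matrices C(f_i):
R = [[0, 0, -15], [1, 0, -8], [0, 1, -6]].

Note the characteristic polynomial does not split into linear factors over ℚ, so A has no Jordan form over ℚ; the rational canonical form exists over any field.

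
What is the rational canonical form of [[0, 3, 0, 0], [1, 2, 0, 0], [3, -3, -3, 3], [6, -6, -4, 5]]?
The invariant factors of A (the non-unit diagonal entries of the Smith normal form of xI - A over ℚ[x]) are (x - 3)(x + 1), (x - 3)(x + 1), each dividing the next. The characteristic polynomial is their product, (x - 3)^2(x + 1)^2.

The rational canonical form is the block-diagonal matrix of companion matrices C(f_i):
R = [[0, 3, 0, 0], [1, 2, 0, 0], [0, 0, 0, 3], [0, 0, 1, 2]].

R = [[0, 3, 0, 0], [1, 2, 0, 0], [0, 0, 0, 3], [0, 0, 1, 2]]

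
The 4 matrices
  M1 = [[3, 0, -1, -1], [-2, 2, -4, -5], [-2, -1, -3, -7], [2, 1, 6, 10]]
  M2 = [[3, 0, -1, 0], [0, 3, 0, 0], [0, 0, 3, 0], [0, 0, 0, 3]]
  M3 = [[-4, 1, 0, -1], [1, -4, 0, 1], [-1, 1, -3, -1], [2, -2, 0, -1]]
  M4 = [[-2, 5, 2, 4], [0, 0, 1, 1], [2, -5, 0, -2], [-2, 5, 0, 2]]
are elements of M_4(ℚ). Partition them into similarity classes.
Characteristic polynomials: χ_{M1} = (x - 3)^4, χ_{M2} = (x - 3)^4, χ_{M3} = (x + 3)^4, χ_{M4} = x^4.

{M1}: invariant factors (x - 3)^2, (x - 3)^2.

{M2}: invariant factors x - 3, x - 3, (x - 3)^2.

{M3}: invariant factors x + 3, x + 3, (x + 3)^2.

{M4}: invariant factors x, x^3.

Matrices are similar if and only if their invariant-factor lists agree; the partition into similarity classes is {M1}, {M2}, {M3}, {M4}.

4 classes: {M1}, {M2}, {M3}, {M4}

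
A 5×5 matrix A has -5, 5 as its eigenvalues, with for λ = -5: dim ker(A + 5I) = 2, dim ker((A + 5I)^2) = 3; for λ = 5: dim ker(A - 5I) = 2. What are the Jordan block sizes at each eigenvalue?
Jordan blocks: (-5, 2), (-5, 1), (5, 1), (5, 1)

λ = -5: successive nullity increments [2, 1] count blocks of size ≥ k; block sizes are [2, 1].
λ = 5: successive nullity increments [2] count blocks of size ≥ k; block sizes are [1, 1].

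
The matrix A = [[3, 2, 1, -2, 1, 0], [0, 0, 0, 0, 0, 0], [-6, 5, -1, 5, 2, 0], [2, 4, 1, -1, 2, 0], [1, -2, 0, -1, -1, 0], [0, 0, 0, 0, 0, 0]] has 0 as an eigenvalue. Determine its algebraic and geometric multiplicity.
algebraic multiplicity 6, geometric multiplicity 3

The characteristic polynomial is x^6, so the factor x appears with exponent 6: the algebraic multiplicity is 6.

rank(A) = 3, so the eigenspace has dimension 6 - 3 = 3: the geometric multiplicity is 3.

Since 3 < 6, A is not diagonalizable.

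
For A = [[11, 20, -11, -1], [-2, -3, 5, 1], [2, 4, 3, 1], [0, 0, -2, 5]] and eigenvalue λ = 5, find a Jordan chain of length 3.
v_1 = [[0, 0, 0, 1]]^T, v_2 = [[-1, 1, 1, 0]]^T, v_3 = [[3, -1, 0, -2]]^T

We seek v_1 ∈ ker((A - 5I)^3) \ ker((A - 5I)^2), then set v_{i+1} = (A - 5I) v_i.

One such chain is v_1 = [[0, 0, 0, 1]]^T, v_2 = [[-1, 1, 1, 0]]^T, v_3 = [[3, -1, 0, -2]]^T. Check: (A - 5I) v_3 = [[0, 0, 0, 0]]^T = 0.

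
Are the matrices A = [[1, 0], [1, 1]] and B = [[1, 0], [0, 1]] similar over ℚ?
No.

Both have characteristic polynomial (x - 1)^2, but the minimal polynomial of A is (x - 1)^2 while the minimal polynomial of B is x - 1. The minimal polynomial is a similarity invariant, so A and B are not similar.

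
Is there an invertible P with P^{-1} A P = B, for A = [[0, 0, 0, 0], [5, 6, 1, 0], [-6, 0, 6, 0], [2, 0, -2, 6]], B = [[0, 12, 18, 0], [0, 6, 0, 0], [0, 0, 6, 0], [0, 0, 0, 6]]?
Both have characteristic polynomial x(x - 6)^3, but the minimal polynomial of A is x(x - 6)^2 while the minimal polynomial of B is x(x - 6). The minimal polynomial is a similarity invariant, so A and B are not similar.

No.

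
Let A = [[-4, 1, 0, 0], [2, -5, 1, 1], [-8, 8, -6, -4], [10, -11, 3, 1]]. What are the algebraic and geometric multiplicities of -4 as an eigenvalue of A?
algebraic multiplicity 3, geometric multiplicity 1

The characteristic polynomial is (x + 2)(x + 4)^3, so the factor x + 4 appears with exponent 3: the algebraic multiplicity is 3.

rank(A + 4I) = 3, so the eigenspace has dimension 4 - 3 = 1: the geometric multiplicity is 1.

Since 1 < 3, A is not diagonalizable.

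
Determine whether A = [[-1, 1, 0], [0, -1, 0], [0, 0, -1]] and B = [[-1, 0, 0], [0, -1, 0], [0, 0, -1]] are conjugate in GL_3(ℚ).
No.

Both have characteristic polynomial (x + 1)^3, but the minimal polynomial of A is (x + 1)^2 while the minimal polynomial of B is x + 1. The minimal polynomial is a similarity invariant, so A and B are not similar.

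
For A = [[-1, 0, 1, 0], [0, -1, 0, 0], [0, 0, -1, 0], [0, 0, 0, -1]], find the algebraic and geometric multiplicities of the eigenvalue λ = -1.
algebraic multiplicity 4, geometric multiplicity 3

The characteristic polynomial is (x + 1)^4, so the factor x + 1 appears with exponent 4: the algebraic multiplicity is 4.

rank(A + I) = 1, so the eigenspace has dimension 4 - 1 = 3: the geometric multiplicity is 3.

Since 3 < 4, A is not diagonalizable.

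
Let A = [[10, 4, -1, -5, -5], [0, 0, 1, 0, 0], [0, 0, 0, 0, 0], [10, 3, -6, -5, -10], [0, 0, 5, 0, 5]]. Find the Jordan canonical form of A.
J = [[0, 1, 0, 0, 0], [0, 0, 1, 0, 0], [0, 0, 0, 0, 0], [0, 0, 0, 5, 0], [0, 0, 0, 0, 5]]

The characteristic polynomial is det(xI - A) = x^3(x - 5)^2, so the eigenvalues are 0 (algebraic multiplicity 3), 5 (algebraic multiplicity 2).

For λ = 0: rank(A) = 4, rank(A^2) = 3, rank(A^3) = 2. The eigenspace has dimension 5 - 4 = 1, so there is 1 Jordan block; the rank sequence gives block sizes [3].

For λ = 5: rank(A - 5I) = 3. The eigenspace has dimension 5 - 3 = 2, so there are 2 Jordan blocks; the rank sequence gives block sizes [1, 1].

Assembling the blocks gives the Jordan form J above.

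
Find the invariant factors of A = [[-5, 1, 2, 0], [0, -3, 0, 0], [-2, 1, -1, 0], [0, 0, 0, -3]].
x + 3, x + 3, (x + 3)^2

The Jordan structure of A has elementary divisors (x + 3)^2, (x + 3), (x + 3). Arranging the block sizes at each eigenvalue in decreasing order and taking row products gives the invariant factors.

Invariant factors (smallest first, each dividing the next): x + 3, x + 3, (x + 3)^2.

Check: the last factor (x + 3)^2 is the minimal polynomial, and the product (x + 3)^4 is the characteristic polynomial.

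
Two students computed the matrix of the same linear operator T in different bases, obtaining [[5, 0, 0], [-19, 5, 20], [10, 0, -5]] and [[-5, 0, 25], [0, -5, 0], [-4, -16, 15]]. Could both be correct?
Yes.

Two matrices over a field are similar if and only if they have the same invariant factors.

Both A and B have characteristic polynomial (x - 5)^2(x + 5) and minimal polynomial (x - 5)^2(x + 5). Computing further, both have invariant factors (x - 5)^2(x + 5). Hence A and B are similar.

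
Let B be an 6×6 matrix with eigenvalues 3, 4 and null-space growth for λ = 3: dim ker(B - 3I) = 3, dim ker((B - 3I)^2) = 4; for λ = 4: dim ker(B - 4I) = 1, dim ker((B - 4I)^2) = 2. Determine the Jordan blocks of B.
Jordan blocks: (3, 2), (3, 1), (3, 1), (4, 2)

λ = 3: successive nullity increments [3, 1] count blocks of size ≥ k; block sizes are [2, 1, 1].
λ = 4: successive nullity increments [1, 1] count blocks of size ≥ k; block sizes are [2].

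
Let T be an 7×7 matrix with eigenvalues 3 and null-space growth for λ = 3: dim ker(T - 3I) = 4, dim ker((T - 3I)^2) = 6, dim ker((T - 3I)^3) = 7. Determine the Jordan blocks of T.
Jordan blocks: (3, 3), (3, 2), (3, 1), (3, 1)

λ = 3: successive nullity increments [4, 2, 1] count blocks of size ≥ k; block sizes are [3, 2, 1, 1].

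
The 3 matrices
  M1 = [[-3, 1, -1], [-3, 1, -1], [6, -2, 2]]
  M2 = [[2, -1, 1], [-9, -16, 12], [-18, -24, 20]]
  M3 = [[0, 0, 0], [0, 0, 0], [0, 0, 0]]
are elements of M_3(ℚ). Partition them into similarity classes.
3 classes: {M1}, {M2}, {M3}

Characteristic polynomials: χ_{M1} = x^3, χ_{M2} = (x - 5)^2(x + 4), χ_{M3} = x^3.

{M1}: invariant factors x, x^2.

{M2}: invariant factors (x - 5)^2(x + 4).

{M3}: invariant factors x, x, x.

Matrices are similar if and only if their invariant-factor lists agree; the partition into similarity classes is {M1}, {M2}, {M3}.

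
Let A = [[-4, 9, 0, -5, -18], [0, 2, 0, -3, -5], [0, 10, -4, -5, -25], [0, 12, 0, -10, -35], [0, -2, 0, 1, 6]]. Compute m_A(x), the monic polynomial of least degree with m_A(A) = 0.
The characteristic polynomial factors as (x - 1)^2(x + 4)^3. The minimal polynomial is ∏(x - λ)^{k_λ} where k_λ is the size of the largest Jordan block at λ.

For λ = -4: rank(A + 4I) = 3, and the largest Jordan block has size 2 (the smallest k with rank((A + 4I)^k) = rank((A + 4I)^(k+1))).
For λ = 1: rank(A - I) = 4, and the largest Jordan block has size 2 (the smallest k with rank((A - I)^k) = rank((A - I)^(k+1))).

So m_A(x) = (x - 1)^2(x + 4)^2.

m_A(x) = (x - 1)^2(x + 4)^2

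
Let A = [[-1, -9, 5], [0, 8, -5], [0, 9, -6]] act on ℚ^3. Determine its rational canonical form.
R = [[-1, 0, 0], [0, 0, 3], [0, 1, 2]]

The invariant factors of A (the non-unit diagonal entries of the Smith normal form of xI - A over ℚ[x]) are x + 1, (x - 3)(x + 1), each dividing the next. The characteristic polynomial is their product, (x - 3)(x + 1)^2.

The rational canonical form is the block-diagonal matrix of companion matrices C(f_i):
R = [[-1, 0, 0], [0, 0, 3], [0, 1, 2]].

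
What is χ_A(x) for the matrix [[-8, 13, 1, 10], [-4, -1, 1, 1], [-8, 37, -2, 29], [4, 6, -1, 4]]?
xI - A = [[x + 8, -13, -1, -10], [4, x + 1, -1, -1], [8, -37, x + 2, -29], [-4, -6, 1, x - 4]].

Expanding det(xI - A) along the first row:
det(xI - A) = + (x + 8)·det([[x + 1, -1, -1], [-37, x + 2, -29], [-6, 1, x - 4]]) - (-13)·det([[4, -1, -1], [8, x + 2, -29], [-4, 1, x - 4]]) + (-1)·det([[4, x + 1, -1], [8, -37, -29], [-4, -6, x - 4]]) - (-10)·det([[4, x + 1, -1], [8, -37, x + 2], [-4, -6, 1]]).

Evaluating gives χ_A(x) = x^4 + 7x^3 - 12x^2 - 176x - 320 = (x - 5)(x + 4)^3.

χ_A(x) = (x - 5)(x + 4)^3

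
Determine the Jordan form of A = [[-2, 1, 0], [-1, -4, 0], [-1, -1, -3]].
The characteristic polynomial is det(xI - A) = (x + 3)^3, so the eigenvalues are -3 (algebraic multiplicity 3).

For λ = -3: rank(A + 3I) = 1, rank((A + 3I)^2) = 0. The eigenspace has dimension 3 - 1 = 2, so there are 2 Jordan blocks; the rank sequence gives block sizes [2, 1].

Assembling the blocks gives the Jordan form J above.

J = [[-3, 1, 0], [0, -3, 0], [0, 0, -3]]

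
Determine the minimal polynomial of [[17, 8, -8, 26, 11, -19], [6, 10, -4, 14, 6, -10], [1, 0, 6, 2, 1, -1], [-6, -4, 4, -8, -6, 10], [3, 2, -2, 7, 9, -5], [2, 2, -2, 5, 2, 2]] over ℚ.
The characteristic polynomial factors as (x - 6)^6. The minimal polynomial is ∏(x - λ)^{k_λ} where k_λ is the size of the largest Jordan block at λ.

For λ = 6: rank(A - 6I) = 2, and the largest Jordan block has size 2 (the smallest k with rank((A - 6I)^k) = rank((A - 6I)^(k+1))).

So m_A(x) = (x - 6)^2.

m_A(x) = (x - 6)^2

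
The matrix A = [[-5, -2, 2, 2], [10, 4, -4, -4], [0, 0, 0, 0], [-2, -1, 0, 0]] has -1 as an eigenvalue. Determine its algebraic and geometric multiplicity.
The characteristic polynomial is x^3(x + 1), so the factor x + 1 appears with exponent 1: the algebraic multiplicity is 1.

rank(A + I) = 3, so the eigenspace has dimension 4 - 3 = 1: the geometric multiplicity is 1.

algebraic multiplicity 1, geometric multiplicity 1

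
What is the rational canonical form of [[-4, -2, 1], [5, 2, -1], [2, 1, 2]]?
R = [[0, 0, 5], [1, 0, 3], [0, 1, 0]]

The invariant factors of A (the non-unit diagonal entries of the Smith normal form of xI - A over ℚ[x]) are x^3 - 3x - 5, each dividing the next. The characteristic polynomial is their product, x^3 - 3x - 5.

The rational canonical form is the block-diagonal matrix of companion matrices C(f_i):
R = [[0, 0, 5], [1, 0, 3], [0, 1, 0]].

Note the characteristic polynomial does not split into linear factors over ℚ, so A has no Jordan form over ℚ; the rational canonical form exists over any field.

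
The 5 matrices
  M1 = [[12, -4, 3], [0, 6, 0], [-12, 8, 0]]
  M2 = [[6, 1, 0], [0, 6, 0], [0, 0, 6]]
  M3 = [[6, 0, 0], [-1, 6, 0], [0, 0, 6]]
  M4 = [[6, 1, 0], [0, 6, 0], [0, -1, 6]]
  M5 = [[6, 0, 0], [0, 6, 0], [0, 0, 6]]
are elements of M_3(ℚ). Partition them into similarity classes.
Characteristic polynomials: χ_{M1} = (x - 6)^3, χ_{M2} = (x - 6)^3, χ_{M3} = (x - 6)^3, χ_{M4} = (x - 6)^3, χ_{M5} = (x - 6)^3.

{M1, M2, M3, M4}: invariant factors x - 6, (x - 6)^2.

{M5}: invariant factors x - 6, x - 6, x - 6.

Matrices are similar if and only if their invariant-factor lists agree; the partition into similarity classes is {M1, M2, M3, M4}, {M5}.

2 classes: {M1, M2, M3, M4}, {M5}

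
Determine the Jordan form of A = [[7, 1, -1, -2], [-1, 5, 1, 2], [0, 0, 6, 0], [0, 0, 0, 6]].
The characteristic polynomial is det(xI - A) = (x - 6)^4, so the eigenvalues are 6 (algebraic multiplicity 4).

For λ = 6: rank(A - 6I) = 1, rank((A - 6I)^2) = 0. The eigenspace has dimension 4 - 1 = 3, so there are 3 Jordan blocks; the rank sequence gives block sizes [2, 1, 1].

Assembling the blocks gives the Jordan form J above.

J = [[6, 1, 0, 0], [0, 6, 0, 0], [0, 0, 6, 0], [0, 0, 0, 6]]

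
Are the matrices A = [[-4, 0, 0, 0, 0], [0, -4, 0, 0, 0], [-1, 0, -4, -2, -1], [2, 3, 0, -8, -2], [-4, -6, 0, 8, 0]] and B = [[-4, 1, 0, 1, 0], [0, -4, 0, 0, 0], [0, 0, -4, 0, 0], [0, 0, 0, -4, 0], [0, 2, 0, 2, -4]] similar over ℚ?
Both have characteristic polynomial (x + 4)^5 and minimal polynomial (x + 4)^2. But rank(A + 4I) = 2 for A while rank(B + 4I) = 1 for B, so the number of Jordan blocks at λ = -4 differs. A and B are not similar.

No.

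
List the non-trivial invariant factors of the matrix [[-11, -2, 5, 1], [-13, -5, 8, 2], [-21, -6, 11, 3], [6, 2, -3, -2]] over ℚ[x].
The Jordan structure of A has elementary divisors (x + 4), (x + 1)^3. Arranging the block sizes at each eigenvalue in decreasing order and taking row products gives the invariant factors.

Invariant factors (smallest first, each dividing the next): (x + 1)^3(x + 4).

Check: the last factor (x + 1)^3(x + 4) is the minimal polynomial, and the product (x + 1)^3(x + 4) is the characteristic polynomial.

(x + 1)^3(x + 4)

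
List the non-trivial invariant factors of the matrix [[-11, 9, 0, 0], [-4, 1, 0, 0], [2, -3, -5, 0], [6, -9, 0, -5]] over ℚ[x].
The Jordan structure of A has elementary divisors (x + 5)^2, (x + 5), (x + 5). Arranging the block sizes at each eigenvalue in decreasing order and taking row products gives the invariant factors.

Invariant factors (smallest first, each dividing the next): x + 5, x + 5, (x + 5)^2.

Check: the last factor (x + 5)^2 is the minimal polynomial, and the product (x + 5)^4 is the characteristic polynomial.

x + 5, x + 5, (x + 5)^2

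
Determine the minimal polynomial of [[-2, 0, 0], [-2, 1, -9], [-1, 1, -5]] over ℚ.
m_A(x) = (x + 2)^3

The characteristic polynomial factors as (x + 2)^3. The minimal polynomial is ∏(x - λ)^{k_λ} where k_λ is the size of the largest Jordan block at λ.

For λ = -2: rank(A + 2I) = 2, and the largest Jordan block has size 3 (the smallest k with rank((A + 2I)^k) = rank((A + 2I)^(k+1))).

So m_A(x) = (x + 2)^3.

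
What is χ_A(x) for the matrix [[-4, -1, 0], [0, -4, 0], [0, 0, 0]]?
χ_A(x) = x(x + 4)^2

xI - A = [[x + 4, 1, 0], [0, x + 4, 0], [0, 0, x]].

Expanding det(xI - A) along the first row:
det(xI - A) = + (x + 4)·det([[x + 4, 0], [0, x]]) - (1)·det([[0, 0], [0, x]]) + (0)·det([[0, x + 4], [0, 0]]).

Evaluating gives χ_A(x) = x^3 + 8x^2 + 16x = x(x + 4)^2.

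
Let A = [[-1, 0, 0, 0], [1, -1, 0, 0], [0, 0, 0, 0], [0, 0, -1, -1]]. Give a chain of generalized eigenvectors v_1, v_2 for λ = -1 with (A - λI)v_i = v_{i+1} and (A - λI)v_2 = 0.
v_1 = [[1, 0, 0, -3]]^T, v_2 = [[0, 1, 0, 0]]^T

We seek v_1 ∈ ker((A + I)^2) \ ker(A + I), then set v_{i+1} = (A + I) v_i.

One such chain is v_1 = [[1, 0, 0, -3]]^T, v_2 = [[0, 1, 0, 0]]^T. Check: (A + I) v_2 = [[0, 0, 0, 0]]^T = 0.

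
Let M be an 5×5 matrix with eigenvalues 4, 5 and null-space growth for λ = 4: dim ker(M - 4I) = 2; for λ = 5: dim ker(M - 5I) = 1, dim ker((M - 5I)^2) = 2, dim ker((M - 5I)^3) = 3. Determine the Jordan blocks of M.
Jordan blocks: (4, 1), (4, 1), (5, 3)

λ = 4: successive nullity increments [2] count blocks of size ≥ k; block sizes are [1, 1].
λ = 5: successive nullity increments [1, 1, 1] count blocks of size ≥ k; block sizes are [3].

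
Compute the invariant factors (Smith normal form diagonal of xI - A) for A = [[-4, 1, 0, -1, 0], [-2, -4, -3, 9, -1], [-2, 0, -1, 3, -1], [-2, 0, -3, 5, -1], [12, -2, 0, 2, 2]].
x - 2, (x - 2)^2(x + 4)^2

The Jordan structure of A has elementary divisors (x + 4)^2, (x - 2)^2, (x - 2). Arranging the block sizes at each eigenvalue in decreasing order and taking row products gives the invariant factors.

Invariant factors (smallest first, each dividing the next): x - 2, (x - 2)^2(x + 4)^2.

Check: the last factor (x - 2)^2(x + 4)^2 is the minimal polynomial, and the product (x - 2)^3(x + 4)^2 is the characteristic polynomial.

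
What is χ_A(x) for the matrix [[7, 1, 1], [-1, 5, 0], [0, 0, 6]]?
xI - A = [[x - 7, -1, -1], [1, x - 5, 0], [0, 0, x - 6]].

Expanding det(xI - A) along the first row:
det(xI - A) = + (x - 7)·det([[x - 5, 0], [0, x - 6]]) - (-1)·det([[1, 0], [0, x - 6]]) + (-1)·det([[1, x - 5], [0, 0]]).

Evaluating gives χ_A(x) = x^3 - 18x^2 + 108x - 216 = (x - 6)^3.

χ_A(x) = (x - 6)^3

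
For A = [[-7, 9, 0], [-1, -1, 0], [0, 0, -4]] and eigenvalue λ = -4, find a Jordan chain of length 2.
v_1 = [[2, 1, 1]]^T, v_2 = [[3, 1, 0]]^T

We seek v_1 ∈ ker((A + 4I)^2) \ ker(A + 4I), then set v_{i+1} = (A + 4I) v_i.

One such chain is v_1 = [[2, 1, 1]]^T, v_2 = [[3, 1, 0]]^T. Check: (A + 4I) v_2 = [[0, 0, 0]]^T = 0.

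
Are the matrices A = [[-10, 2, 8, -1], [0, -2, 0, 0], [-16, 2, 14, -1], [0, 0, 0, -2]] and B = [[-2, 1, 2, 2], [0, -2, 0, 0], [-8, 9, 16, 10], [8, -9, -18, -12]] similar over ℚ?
Yes.

Two matrices over a field are similar if and only if they have the same invariant factors.

Both A and B have characteristic polynomial (x - 6)(x + 2)^3 and minimal polynomial (x - 6)(x + 2)^2. Computing further, both have invariant factors x + 2, (x - 6)(x + 2)^2. Hence A and B are similar.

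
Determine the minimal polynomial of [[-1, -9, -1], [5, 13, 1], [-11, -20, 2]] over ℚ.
m_A(x) = (x - 5)^2(x - 4)

The characteristic polynomial factors as (x - 5)^2(x - 4). The minimal polynomial is ∏(x - λ)^{k_λ} where k_λ is the size of the largest Jordan block at λ.

For λ = 4: rank(A - 4I) = 2, and the largest Jordan block has size 1 (the smallest k with rank((A - 4I)^k) = rank((A - 4I)^(k+1))).
For λ = 5: rank(A - 5I) = 2, and the largest Jordan block has size 2 (the smallest k with rank((A - 5I)^k) = rank((A - 5I)^(k+1))).

So m_A(x) = (x - 5)^2(x - 4).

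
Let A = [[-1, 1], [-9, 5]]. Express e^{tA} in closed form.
A has Jordan form J = [[2, 1], [0, 2]] with A = PJP^{-1}, so e^{tA} = P e^{tJ} P^{-1}.

For a Jordan block J_k(λ), e^{tJ_k(λ)} = e^{λt} · (I + tN + t^2 N^2/2! + ... + t^{k-1} N^{k-1}/(k-1)!) where N is the nilpotent superdiagonal part.

Assembling the blocks and conjugating back gives the entries of e^{tA} as shown above.

e^{tA} = [[(1 - 3*t)*e^{2*t}, t*e^{2*t}], [-9*t*e^{2*t}, (3*t + 1)*e^{2*t}]]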